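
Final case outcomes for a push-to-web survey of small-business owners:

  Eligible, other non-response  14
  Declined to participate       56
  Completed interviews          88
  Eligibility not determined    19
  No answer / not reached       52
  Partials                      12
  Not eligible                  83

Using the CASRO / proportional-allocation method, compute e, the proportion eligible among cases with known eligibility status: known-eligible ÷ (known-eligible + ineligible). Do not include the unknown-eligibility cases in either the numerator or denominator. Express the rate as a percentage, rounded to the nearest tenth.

Eligible (known) → 88 + 12 + 56 + 52 + 14 = 222
e = 222 / (222 + 83) = 222 / 305 = 0.7279

72.8%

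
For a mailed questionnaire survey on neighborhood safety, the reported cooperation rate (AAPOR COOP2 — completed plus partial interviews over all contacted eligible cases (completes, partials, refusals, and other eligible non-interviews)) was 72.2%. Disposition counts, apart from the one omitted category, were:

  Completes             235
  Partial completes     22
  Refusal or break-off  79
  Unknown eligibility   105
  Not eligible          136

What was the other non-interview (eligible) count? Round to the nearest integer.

Num: 235 + 22 = 257
COOP2 = 257 / D = 0.722
D = 257 / 0.722 = 356.0
Rest of base = 336
other non-interview (eligible) = 356.0 − 336 ≈ 20

20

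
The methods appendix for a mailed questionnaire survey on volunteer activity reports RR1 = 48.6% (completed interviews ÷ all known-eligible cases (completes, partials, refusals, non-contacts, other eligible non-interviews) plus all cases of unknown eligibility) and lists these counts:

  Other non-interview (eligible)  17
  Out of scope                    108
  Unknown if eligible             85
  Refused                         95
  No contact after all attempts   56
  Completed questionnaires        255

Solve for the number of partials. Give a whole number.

17

RR1 = 255 / D = 0.486
D = 255 / 0.486 = 524.7
Other denominator terms total 508
partials = 524.7 − 508 ≈ 17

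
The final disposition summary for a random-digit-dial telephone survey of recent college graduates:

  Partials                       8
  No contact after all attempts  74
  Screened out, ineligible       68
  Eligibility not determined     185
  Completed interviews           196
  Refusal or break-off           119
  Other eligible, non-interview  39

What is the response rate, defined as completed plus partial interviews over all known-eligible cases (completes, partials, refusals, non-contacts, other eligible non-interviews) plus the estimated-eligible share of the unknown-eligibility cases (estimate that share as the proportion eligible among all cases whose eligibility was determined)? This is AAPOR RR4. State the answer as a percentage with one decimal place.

34.2%

Top → 196 + 8 = 204
Known eligible → 196 + 8 + 119 + 74 + 39 = 436
e = 436 / (436 + 68) = 436 / 504 = 0.8651
e × U → 0.8651 × 185 = 160.04
Base → 436 + 160.04 = 596.04
RR4 = 204 / 596.04 = 0.3423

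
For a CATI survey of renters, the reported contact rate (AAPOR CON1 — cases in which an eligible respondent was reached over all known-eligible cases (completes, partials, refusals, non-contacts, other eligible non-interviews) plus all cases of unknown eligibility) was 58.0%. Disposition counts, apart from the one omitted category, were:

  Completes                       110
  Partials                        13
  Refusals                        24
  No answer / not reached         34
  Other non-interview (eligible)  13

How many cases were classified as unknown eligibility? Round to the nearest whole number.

82

Top → 110 + 13 + 24 + 13 = 160
CON1 = 160 / D = 0.580
D = 160 / 0.580 = 275.9
Remaining denominator categories sum to 194
unknown eligibility = 275.9 − 194 ≈ 82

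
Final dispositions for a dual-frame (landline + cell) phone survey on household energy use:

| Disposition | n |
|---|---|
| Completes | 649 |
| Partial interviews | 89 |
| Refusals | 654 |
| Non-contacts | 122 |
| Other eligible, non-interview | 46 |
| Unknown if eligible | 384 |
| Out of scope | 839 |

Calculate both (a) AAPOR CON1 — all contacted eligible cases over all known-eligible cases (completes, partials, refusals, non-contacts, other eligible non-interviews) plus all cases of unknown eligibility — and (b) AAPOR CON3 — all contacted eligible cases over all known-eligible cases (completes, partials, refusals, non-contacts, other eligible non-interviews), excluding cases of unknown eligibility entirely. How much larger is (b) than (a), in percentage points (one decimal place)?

Num = 649 + 89 + 654 + 46 = 1438
Denom = 649 + 89 + 654 + 122 + 46 + 384 = 1944
CON1 = 1438 / 1944 = 0.7397
Denom = 649 + 89 + 654 + 122 + 46 = 1560
CON3 = 1438 / 1560 = 0.9218
Difference = 92.18 − 73.97 = 18.21 percentage points

18.2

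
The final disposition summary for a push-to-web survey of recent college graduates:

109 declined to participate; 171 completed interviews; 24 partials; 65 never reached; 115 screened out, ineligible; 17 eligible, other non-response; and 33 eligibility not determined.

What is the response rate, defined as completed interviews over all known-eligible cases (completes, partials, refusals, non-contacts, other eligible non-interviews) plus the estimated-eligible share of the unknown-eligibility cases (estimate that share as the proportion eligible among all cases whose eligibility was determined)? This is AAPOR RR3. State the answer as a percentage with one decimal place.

Num → 171
Determined eligible → 171 + 24 + 109 + 65 + 17 = 386
e = 386 / (386 + 115) = 386 / 501 = 0.7705
Estimated eligible among unknowns → 0.7705 × 33 = 25.43
Denom → 386 + 25.43 = 411.43
RR3 = 171 / 411.43 = 0.4156

41.6%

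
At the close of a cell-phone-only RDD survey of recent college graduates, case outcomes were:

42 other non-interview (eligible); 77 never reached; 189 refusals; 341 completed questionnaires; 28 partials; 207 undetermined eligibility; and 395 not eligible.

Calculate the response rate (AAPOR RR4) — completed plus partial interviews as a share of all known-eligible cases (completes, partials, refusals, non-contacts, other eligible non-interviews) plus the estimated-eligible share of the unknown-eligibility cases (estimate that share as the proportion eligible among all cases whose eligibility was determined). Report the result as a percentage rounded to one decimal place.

45.7%

Numerator: 341 + 28 = 369
Known eligible: 341 + 28 + 189 + 77 + 42 = 677
e = 677 / (677 + 395) = 677 / 1072 = 0.6315
Estimated eligible among unknowns: 0.6315 × 207 = 130.72
Base: 677 + 130.72 = 807.72
RR4 = 369 / 807.72 = 0.4568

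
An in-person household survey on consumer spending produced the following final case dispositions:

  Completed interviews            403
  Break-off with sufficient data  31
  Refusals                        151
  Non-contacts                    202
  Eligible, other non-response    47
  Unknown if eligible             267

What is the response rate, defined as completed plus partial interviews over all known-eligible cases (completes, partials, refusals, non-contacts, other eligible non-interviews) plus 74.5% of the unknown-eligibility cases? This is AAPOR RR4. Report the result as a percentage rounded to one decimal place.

42.0%

Numerator: 403 + 31 = 434
Determined eligible: 403 + 31 + 151 + 202 + 47 = 834
Estimated eligible among unknowns: 0.7450 × 267 = 198.91
Base: 834 + 198.91 = 1032.91
RR4 = 434 / 1032.91 = 0.4202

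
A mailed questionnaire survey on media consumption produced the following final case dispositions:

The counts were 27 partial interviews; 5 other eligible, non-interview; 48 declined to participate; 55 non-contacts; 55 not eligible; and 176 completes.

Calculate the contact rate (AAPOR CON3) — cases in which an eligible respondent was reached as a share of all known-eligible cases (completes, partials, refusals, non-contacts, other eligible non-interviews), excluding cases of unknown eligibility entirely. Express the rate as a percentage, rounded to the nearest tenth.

82.3%

Num: 176 + 27 + 48 + 5 = 256
Base: 176 + 27 + 48 + 55 + 5 = 311
CON3 = 256 / 311 = 0.8232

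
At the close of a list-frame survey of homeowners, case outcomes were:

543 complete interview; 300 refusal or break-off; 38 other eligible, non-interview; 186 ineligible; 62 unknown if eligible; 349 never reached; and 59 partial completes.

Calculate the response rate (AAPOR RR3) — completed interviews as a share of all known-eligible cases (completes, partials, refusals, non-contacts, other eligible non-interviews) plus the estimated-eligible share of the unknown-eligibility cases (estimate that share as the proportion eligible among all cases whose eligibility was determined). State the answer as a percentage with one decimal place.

Num = 543
Eligible (known) = 543 + 59 + 300 + 349 + 38 = 1289
e = 1289 / (1289 + 186) = 1289 / 1475 = 0.8739
Eligible share of unknowns = 0.8739 × 62 = 54.18
Denominator = 1289 + 54.18 = 1343.18
RR3 = 543 / 1343.18 = 0.4043

40.4%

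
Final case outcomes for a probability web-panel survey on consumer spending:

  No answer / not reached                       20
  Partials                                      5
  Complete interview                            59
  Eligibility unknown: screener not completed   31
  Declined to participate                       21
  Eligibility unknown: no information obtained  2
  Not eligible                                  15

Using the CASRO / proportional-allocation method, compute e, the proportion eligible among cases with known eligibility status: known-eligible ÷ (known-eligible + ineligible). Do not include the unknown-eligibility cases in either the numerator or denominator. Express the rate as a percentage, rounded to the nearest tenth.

87.5%

Eligibility not determined = 31 + 2 = 33
Eligible (known): 59 + 5 + 21 + 20 = 105
e = 105 / (105 + 15) = 105 / 120 = 0.8750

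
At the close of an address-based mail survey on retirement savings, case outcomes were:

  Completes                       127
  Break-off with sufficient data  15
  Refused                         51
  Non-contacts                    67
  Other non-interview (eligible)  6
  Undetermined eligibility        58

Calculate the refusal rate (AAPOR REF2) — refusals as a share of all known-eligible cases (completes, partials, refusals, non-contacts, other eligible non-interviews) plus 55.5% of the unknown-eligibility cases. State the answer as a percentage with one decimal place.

17.1%

Numerator = 51
Known eligible = 127 + 15 + 51 + 67 + 6 = 266
Estimated eligible among unknowns = 0.5550 × 58 = 32.19
Denom = 266 + 32.19 = 298.19
REF2 = 51 / 298.19 = 0.1710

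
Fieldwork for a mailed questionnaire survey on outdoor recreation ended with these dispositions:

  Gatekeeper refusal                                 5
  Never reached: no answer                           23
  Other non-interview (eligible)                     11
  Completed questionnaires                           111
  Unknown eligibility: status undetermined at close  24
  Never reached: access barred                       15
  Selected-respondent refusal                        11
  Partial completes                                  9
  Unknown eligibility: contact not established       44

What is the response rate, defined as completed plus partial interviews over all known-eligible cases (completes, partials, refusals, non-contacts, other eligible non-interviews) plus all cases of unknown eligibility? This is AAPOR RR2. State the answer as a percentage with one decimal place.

Refused = 5 + 11 = 16
Non-contacts = 23 + 15 = 38
Eligibility not determined = 44 + 24 = 68
Numerator: 111 + 9 = 120
Base: 111 + 9 + 16 + 38 + 11 + 68 = 253
RR2 = 120 / 253 = 0.4743

47.4%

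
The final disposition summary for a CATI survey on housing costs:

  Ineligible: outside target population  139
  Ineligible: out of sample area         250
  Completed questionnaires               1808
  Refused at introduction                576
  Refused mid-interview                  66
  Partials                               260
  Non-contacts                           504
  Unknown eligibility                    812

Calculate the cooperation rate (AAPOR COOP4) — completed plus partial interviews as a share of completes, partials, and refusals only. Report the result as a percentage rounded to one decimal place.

76.3%

Refusals = 576 + 66 = 642
Screened out, ineligible = 139 + 250 = 389
Num: 1808 + 260 = 2068
Denom: 1808 + 260 + 642 = 2710
COOP4 = 2068 / 2710 = 0.7631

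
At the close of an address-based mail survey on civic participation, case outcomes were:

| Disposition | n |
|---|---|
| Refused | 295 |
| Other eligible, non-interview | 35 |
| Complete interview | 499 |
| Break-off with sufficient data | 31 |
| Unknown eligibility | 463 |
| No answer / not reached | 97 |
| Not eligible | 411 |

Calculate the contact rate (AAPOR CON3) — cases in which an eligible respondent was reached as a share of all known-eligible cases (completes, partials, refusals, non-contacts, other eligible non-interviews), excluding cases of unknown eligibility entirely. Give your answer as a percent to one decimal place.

Top = 499 + 31 + 295 + 35 = 860
Denominator = 499 + 31 + 295 + 97 + 35 = 957
CON3 = 860 / 957 = 0.8986

89.9%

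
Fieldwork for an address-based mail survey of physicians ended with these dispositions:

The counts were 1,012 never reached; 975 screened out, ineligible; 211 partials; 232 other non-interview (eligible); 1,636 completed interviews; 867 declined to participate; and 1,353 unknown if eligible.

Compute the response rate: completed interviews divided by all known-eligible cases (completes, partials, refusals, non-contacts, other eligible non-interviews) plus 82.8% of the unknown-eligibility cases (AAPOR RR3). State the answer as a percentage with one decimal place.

32.2%

Top → 1636
Known eligible → 1636 + 211 + 867 + 1012 + 232 = 3958
e × U → 0.8280 × 1353 = 1120.28
Base → 3958 + 1120.28 = 5078.28
RR3 = 1636 / 5078.28 = 0.3222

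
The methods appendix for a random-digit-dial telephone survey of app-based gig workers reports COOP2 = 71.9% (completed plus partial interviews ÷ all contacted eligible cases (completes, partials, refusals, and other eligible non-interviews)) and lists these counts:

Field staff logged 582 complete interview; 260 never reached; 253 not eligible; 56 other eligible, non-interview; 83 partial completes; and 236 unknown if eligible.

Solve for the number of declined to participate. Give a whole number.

Num = 582 + 83 = 665
COOP2 = 665 / D = 0.719
D = 665 / 0.719 = 924.9
Remaining denominator categories sum to 721
declined to participate = 924.9 − 721 ≈ 204

204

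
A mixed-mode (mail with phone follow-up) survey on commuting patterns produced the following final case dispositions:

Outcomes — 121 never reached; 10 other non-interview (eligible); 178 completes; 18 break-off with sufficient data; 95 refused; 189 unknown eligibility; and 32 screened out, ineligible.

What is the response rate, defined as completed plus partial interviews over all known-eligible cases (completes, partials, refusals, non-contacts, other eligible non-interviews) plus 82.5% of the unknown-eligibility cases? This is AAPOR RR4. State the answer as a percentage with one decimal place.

33.9%

Num → 178 + 18 = 196
Determined eligible → 178 + 18 + 95 + 121 + 10 = 422
e × U → 0.8250 × 189 = 155.92
Denominator → 422 + 155.92 = 577.92
RR4 = 196 / 577.92 = 0.3391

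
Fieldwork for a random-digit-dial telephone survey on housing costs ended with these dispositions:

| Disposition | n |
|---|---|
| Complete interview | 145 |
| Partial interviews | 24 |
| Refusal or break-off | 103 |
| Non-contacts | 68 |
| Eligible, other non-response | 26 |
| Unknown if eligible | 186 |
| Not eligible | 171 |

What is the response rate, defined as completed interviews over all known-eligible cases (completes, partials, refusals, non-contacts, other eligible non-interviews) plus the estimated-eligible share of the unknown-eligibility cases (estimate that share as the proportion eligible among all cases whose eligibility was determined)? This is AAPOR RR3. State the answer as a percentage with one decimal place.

29.4%

Numerator = 145
Eligible (known) = 145 + 24 + 103 + 68 + 26 = 366
e = 366 / (366 + 171) = 366 / 537 = 0.6816
Eligible share of unknowns = 0.6816 × 186 = 126.78
Base = 366 + 126.78 = 492.78
RR3 = 145 / 492.78 = 0.2942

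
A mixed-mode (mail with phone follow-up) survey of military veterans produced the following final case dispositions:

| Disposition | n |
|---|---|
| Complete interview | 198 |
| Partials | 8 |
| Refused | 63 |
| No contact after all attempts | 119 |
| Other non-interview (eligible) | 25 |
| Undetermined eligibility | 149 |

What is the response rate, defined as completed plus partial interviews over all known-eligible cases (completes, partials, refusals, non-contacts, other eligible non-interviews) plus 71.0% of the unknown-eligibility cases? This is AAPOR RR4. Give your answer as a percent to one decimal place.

Num → 198 + 8 = 206
Determined eligible → 198 + 8 + 63 + 119 + 25 = 413
Eligible share of unknowns → 0.7100 × 149 = 105.79
Denom → 413 + 105.79 = 518.79
RR4 = 206 / 518.79 = 0.3971

39.7%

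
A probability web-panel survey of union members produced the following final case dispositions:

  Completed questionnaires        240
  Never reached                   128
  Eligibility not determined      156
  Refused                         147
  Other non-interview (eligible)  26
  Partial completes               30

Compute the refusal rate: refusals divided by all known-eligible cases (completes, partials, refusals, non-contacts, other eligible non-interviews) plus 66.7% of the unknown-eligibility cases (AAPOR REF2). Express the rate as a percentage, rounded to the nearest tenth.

21.8%

Numerator: 147
Known eligible: 240 + 30 + 147 + 128 + 26 = 571
e × U: 0.6670 × 156 = 104.05
Denominator: 571 + 104.05 = 675.05
REF2 = 147 / 675.05 = 0.2178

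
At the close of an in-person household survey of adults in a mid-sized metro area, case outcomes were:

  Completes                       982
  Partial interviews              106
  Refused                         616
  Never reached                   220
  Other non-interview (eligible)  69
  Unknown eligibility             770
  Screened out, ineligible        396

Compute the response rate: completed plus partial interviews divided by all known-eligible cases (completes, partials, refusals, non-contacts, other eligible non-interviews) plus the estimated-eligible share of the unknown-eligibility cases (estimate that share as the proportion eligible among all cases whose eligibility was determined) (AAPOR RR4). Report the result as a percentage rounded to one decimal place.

41.3%

Top → 982 + 106 = 1088
Known eligible → 982 + 106 + 616 + 220 + 69 = 1993
e = 1993 / (1993 + 396) = 1993 / 2389 = 0.8342
e × U → 0.8342 × 770 = 642.33
Base → 1993 + 642.33 = 2635.33
RR4 = 1088 / 2635.33 = 0.4129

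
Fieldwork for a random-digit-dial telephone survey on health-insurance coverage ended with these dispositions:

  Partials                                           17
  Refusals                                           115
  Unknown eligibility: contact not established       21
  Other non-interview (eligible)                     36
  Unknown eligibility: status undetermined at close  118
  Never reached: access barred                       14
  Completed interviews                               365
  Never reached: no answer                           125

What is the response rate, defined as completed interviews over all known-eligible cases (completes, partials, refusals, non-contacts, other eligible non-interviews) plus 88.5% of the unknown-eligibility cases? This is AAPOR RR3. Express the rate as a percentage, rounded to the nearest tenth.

45.9%

Non-contacts = 125 + 14 = 139
Undetermined eligibility = 21 + 118 = 139
Top → 365
Eligible (known) → 365 + 17 + 115 + 139 + 36 = 672
Estimated eligible among unknowns → 0.8850 × 139 = 123.02
Base → 672 + 123.02 = 795.02
RR3 = 365 / 795.02 = 0.4591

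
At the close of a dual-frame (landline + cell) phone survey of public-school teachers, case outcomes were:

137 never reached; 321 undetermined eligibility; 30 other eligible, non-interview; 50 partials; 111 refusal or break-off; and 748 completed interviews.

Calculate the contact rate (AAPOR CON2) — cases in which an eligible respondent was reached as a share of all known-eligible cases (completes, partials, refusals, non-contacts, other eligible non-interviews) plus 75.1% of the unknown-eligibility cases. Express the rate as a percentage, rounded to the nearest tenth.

71.3%

Top → 748 + 50 + 111 + 30 = 939
Eligible (known) → 748 + 50 + 111 + 137 + 30 = 1076
Estimated eligible among unknowns → 0.7510 × 321 = 241.07
Denom → 1076 + 241.07 = 1317.07
CON2 = 939 / 1317.07 = 0.7129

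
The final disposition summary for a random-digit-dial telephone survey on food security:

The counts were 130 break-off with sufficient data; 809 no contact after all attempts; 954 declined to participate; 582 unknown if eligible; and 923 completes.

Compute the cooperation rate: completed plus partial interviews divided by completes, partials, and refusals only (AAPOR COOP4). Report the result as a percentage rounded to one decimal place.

Num = 923 + 130 = 1053
Denom = 923 + 130 + 954 = 2007
COOP4 = 1053 / 2007 = 0.5247

52.5%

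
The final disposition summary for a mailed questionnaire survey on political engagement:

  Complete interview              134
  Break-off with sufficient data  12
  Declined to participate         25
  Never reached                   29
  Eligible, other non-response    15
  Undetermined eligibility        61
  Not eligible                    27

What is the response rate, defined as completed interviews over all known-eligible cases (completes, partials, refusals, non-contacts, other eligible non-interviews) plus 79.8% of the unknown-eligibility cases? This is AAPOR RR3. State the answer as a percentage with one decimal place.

50.8%

Num = 134
Known eligible = 134 + 12 + 25 + 29 + 15 = 215
e × U = 0.7980 × 61 = 48.68
Denom = 215 + 48.68 = 263.68
RR3 = 134 / 263.68 = 0.5082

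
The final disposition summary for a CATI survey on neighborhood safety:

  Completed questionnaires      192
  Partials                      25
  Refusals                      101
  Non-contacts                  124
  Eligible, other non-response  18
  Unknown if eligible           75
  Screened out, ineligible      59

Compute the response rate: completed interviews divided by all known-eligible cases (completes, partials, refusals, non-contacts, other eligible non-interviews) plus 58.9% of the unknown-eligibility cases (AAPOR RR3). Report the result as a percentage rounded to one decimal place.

Top: 192
Determined eligible: 192 + 25 + 101 + 124 + 18 = 460
Eligible share of unknowns: 0.5890 × 75 = 44.17
Base: 460 + 44.17 = 504.17
RR3 = 192 / 504.17 = 0.3808

38.1%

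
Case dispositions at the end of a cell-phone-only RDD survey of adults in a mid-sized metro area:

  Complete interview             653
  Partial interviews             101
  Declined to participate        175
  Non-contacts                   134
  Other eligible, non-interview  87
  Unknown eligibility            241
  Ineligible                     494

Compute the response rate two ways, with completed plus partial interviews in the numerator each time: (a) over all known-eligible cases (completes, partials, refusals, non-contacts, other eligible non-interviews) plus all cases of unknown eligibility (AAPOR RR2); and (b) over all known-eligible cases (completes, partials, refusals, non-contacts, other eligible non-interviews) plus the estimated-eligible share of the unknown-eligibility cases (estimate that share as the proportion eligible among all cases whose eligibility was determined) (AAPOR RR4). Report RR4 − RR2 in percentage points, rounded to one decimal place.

3.0

Top: 653 + 101 = 754
Denom: 653 + 101 + 175 + 134 + 87 + 241 = 1391
RR2 = 754 / 1391 = 0.5421
Eligible (known): 653 + 101 + 175 + 134 + 87 = 1150
e = 1150 / (1150 + 494) = 1150 / 1644 = 0.6995
e × U: 0.6995 × 241 = 168.58
Denom: 1150 + 168.58 = 1318.58
RR4 = 754 / 1318.58 = 0.5718
Difference = 57.18 − 54.21 = 2.97 percentage points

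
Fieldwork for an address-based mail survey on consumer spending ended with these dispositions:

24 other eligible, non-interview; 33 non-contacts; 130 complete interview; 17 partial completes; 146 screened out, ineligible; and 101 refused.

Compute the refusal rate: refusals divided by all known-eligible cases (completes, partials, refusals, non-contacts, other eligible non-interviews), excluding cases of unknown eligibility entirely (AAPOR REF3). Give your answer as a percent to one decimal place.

Num → 101
Base → 130 + 17 + 101 + 33 + 24 = 305
REF3 = 101 / 305 = 0.3311

33.1%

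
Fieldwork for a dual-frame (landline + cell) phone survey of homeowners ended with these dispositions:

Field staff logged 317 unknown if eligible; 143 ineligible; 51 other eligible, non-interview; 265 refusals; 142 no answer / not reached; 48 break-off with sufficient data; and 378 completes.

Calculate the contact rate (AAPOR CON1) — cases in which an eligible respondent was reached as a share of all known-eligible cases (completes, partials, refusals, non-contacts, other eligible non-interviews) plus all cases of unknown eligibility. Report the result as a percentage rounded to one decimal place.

Top = 378 + 48 + 265 + 51 = 742
Denominator = 378 + 48 + 265 + 142 + 51 + 317 = 1201
CON1 = 742 / 1201 = 0.6178

61.8%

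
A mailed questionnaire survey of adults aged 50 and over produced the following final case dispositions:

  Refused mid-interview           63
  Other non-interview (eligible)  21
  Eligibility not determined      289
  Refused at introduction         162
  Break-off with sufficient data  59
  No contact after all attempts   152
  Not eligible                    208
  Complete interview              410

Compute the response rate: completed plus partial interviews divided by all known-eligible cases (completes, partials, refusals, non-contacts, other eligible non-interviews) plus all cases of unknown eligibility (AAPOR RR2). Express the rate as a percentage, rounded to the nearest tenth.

Refusals = 162 + 63 = 225
Num → 410 + 59 = 469
Denominator → 410 + 59 + 225 + 152 + 21 + 289 = 1156
RR2 = 469 / 1156 = 0.4057

40.6%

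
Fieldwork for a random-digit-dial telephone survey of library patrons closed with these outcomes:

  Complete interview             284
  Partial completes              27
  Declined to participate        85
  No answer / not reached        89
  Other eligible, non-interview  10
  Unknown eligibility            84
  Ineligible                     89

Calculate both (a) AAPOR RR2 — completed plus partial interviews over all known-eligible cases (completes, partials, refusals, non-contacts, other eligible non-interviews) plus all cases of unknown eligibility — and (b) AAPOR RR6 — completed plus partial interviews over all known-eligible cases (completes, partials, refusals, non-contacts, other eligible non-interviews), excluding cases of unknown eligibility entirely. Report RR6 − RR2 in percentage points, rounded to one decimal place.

Top = 284 + 27 = 311
Denom = 284 + 27 + 85 + 89 + 10 + 84 = 579
RR2 = 311 / 579 = 0.5371
Denom = 284 + 27 + 85 + 89 + 10 = 495
RR6 = 311 / 495 = 0.6283
Difference = 62.83 − 53.71 = 9.12 percentage points

9.1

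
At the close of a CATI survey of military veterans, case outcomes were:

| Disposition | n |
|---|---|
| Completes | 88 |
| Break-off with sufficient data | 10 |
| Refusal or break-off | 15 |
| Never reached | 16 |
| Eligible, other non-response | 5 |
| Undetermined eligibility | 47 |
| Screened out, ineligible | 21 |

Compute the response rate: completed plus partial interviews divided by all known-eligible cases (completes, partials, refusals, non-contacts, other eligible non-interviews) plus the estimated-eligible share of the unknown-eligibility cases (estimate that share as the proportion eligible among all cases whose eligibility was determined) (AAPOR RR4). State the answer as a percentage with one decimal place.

56.1%

Num: 88 + 10 = 98
Known eligible: 88 + 10 + 15 + 16 + 5 = 134
e = 134 / (134 + 21) = 134 / 155 = 0.8645
Estimated eligible among unknowns: 0.8645 × 47 = 40.63
Base: 134 + 40.63 = 174.63
RR4 = 98 / 174.63 = 0.5612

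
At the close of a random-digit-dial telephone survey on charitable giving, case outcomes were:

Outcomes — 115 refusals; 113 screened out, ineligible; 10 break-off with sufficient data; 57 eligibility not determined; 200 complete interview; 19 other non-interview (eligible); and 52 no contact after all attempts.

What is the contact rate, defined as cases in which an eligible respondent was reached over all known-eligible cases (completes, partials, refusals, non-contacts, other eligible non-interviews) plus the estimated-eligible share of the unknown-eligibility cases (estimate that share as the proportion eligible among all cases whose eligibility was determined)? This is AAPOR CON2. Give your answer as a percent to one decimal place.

78.1%

Numerator: 200 + 10 + 115 + 19 = 344
Known eligible: 200 + 10 + 115 + 52 + 19 = 396
e = 396 / (396 + 113) = 396 / 509 = 0.7780
Eligible share of unknowns: 0.7780 × 57 = 44.35
Denominator: 396 + 44.35 = 440.35
CON2 = 344 / 440.35 = 0.7812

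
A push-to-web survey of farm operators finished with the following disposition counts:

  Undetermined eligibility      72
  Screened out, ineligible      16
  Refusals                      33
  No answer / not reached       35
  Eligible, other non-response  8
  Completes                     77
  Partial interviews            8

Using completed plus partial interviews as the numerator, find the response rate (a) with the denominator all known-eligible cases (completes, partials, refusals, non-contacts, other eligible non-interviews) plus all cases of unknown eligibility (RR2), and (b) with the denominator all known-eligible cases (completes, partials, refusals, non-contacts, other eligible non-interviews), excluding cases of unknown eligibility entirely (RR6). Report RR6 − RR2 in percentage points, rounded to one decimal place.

16.3

Top → 77 + 8 = 85
Denom → 77 + 8 + 33 + 35 + 8 + 72 = 233
RR2 = 85 / 233 = 0.3648
Denom → 77 + 8 + 33 + 35 + 8 = 161
RR6 = 85 / 161 = 0.5280
Difference = 52.80 − 36.48 = 16.32 percentage points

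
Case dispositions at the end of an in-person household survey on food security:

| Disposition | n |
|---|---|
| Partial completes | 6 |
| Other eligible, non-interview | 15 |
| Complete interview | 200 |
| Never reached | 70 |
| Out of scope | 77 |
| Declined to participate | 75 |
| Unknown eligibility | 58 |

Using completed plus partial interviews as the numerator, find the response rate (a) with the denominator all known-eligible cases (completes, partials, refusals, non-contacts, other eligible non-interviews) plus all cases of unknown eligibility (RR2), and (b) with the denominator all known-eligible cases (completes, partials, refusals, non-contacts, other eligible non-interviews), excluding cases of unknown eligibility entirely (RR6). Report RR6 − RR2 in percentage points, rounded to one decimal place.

7.7

Top → 200 + 6 = 206
Denominator → 200 + 6 + 75 + 70 + 15 + 58 = 424
RR2 = 206 / 424 = 0.4858
Denominator → 200 + 6 + 75 + 70 + 15 = 366
RR6 = 206 / 366 = 0.5628
Difference = 56.28 − 48.58 = 7.70 percentage points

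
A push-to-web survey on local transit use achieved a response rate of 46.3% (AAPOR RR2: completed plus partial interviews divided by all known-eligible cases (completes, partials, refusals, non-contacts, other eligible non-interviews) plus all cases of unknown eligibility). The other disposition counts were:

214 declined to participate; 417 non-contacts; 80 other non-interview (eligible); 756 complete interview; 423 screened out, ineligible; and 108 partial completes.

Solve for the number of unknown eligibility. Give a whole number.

Num: 756 + 108 = 864
RR2 = 864 / D = 0.463
D = 864 / 0.463 = 1866.1
Other denominator terms total 1575
unknown eligibility = 1866.1 − 1575 ≈ 291

291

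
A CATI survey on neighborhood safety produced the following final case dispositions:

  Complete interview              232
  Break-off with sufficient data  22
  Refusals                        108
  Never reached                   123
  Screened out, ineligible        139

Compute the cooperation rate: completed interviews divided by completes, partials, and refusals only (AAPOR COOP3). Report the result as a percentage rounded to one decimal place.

Top: 232
Denom: 232 + 22 + 108 = 362
COOP3 = 232 / 362 = 0.6409

64.1%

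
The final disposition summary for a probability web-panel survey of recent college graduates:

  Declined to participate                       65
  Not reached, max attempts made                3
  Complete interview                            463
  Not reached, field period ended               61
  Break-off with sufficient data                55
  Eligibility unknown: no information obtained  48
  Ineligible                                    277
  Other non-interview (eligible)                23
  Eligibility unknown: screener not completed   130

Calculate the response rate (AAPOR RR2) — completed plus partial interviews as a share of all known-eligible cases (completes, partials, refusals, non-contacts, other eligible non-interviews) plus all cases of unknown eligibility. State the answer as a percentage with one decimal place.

No answer / not reached = 61 + 3 = 64
Undetermined eligibility = 130 + 48 = 178
Num → 463 + 55 = 518
Base → 463 + 55 + 65 + 64 + 23 + 178 = 848
RR2 = 518 / 848 = 0.6108

61.1%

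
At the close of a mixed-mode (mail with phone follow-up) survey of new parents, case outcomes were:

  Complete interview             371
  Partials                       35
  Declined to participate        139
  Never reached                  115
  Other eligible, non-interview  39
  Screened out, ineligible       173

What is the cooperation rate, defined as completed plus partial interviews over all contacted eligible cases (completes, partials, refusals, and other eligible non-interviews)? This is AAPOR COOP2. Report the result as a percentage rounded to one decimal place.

69.5%

Top → 371 + 35 = 406
Denominator → 371 + 35 + 139 + 39 = 584
COOP2 = 406 / 584 = 0.6952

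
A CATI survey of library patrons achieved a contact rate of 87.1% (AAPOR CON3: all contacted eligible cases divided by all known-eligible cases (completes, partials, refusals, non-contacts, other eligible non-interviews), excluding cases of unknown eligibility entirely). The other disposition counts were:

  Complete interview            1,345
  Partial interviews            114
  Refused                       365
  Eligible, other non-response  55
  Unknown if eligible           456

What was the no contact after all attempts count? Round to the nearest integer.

Numerator = 1345 + 114 + 365 + 55 = 1879
CON3 = 1879 / D = 0.871
D = 1879 / 0.871 = 2157.3
Rest of base = 1879
no contact after all attempts = 2157.3 − 1879 ≈ 278

278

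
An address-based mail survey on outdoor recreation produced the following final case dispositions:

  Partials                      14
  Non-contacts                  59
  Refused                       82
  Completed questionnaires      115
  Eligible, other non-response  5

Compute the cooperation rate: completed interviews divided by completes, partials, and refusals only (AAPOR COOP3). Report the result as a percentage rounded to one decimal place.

54.5%

Numerator: 115
Denominator: 115 + 14 + 82 = 211
COOP3 = 115 / 211 = 0.5450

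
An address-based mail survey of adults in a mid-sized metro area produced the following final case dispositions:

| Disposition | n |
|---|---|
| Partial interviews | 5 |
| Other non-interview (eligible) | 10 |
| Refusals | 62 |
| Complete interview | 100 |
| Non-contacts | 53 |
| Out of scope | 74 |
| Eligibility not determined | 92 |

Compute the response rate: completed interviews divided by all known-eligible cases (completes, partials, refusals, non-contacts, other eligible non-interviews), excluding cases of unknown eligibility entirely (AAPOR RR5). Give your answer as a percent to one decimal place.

43.5%

Numerator: 100
Denominator: 100 + 5 + 62 + 53 + 10 = 230
RR5 = 100 / 230 = 0.4348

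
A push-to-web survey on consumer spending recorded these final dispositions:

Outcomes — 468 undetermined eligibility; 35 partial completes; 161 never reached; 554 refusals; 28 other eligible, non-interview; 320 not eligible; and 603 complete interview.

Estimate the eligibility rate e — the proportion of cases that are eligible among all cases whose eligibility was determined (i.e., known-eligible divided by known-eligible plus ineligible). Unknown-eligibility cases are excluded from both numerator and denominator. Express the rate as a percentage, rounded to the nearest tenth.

Determined eligible → 603 + 35 + 554 + 161 + 28 = 1381
e = 1381 / (1381 + 320) = 1381 / 1701 = 0.8119

81.2%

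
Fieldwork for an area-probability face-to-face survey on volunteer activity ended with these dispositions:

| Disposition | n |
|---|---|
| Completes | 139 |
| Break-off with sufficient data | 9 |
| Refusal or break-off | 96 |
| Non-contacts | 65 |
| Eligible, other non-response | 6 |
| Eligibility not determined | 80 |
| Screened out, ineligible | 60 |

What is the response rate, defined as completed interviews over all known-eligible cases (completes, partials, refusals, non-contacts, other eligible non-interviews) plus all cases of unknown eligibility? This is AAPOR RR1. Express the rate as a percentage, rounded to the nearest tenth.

Top: 139
Denom: 139 + 9 + 96 + 65 + 6 + 80 = 395
RR1 = 139 / 395 = 0.3519

35.2%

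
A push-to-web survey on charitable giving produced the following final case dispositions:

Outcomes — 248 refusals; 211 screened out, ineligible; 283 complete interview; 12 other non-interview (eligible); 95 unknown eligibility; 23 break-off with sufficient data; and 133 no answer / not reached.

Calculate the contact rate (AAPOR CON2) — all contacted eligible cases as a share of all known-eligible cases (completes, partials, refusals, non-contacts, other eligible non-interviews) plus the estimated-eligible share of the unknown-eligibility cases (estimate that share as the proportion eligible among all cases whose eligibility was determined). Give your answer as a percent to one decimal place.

73.3%

Num: 283 + 23 + 248 + 12 = 566
Known eligible: 283 + 23 + 248 + 133 + 12 = 699
e = 699 / (699 + 211) = 699 / 910 = 0.7681
Eligible share of unknowns: 0.7681 × 95 = 72.97
Denom: 699 + 72.97 = 771.97
CON2 = 566 / 771.97 = 0.7332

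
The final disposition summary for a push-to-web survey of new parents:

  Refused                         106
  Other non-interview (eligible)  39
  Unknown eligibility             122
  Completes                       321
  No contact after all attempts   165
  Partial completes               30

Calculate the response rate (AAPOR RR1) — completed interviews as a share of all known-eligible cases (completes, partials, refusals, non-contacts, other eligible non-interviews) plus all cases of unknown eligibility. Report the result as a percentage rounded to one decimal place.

Num: 321
Base: 321 + 30 + 106 + 165 + 39 + 122 = 783
RR1 = 321 / 783 = 0.4100

41.0%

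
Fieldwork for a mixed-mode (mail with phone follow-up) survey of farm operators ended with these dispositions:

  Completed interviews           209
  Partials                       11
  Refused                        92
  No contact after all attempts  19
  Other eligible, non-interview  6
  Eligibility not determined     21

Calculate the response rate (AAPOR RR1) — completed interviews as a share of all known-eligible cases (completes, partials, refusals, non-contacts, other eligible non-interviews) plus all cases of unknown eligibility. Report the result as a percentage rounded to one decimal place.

58.4%

Num: 209
Denominator: 209 + 11 + 92 + 19 + 6 + 21 = 358
RR1 = 209 / 358 = 0.5838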